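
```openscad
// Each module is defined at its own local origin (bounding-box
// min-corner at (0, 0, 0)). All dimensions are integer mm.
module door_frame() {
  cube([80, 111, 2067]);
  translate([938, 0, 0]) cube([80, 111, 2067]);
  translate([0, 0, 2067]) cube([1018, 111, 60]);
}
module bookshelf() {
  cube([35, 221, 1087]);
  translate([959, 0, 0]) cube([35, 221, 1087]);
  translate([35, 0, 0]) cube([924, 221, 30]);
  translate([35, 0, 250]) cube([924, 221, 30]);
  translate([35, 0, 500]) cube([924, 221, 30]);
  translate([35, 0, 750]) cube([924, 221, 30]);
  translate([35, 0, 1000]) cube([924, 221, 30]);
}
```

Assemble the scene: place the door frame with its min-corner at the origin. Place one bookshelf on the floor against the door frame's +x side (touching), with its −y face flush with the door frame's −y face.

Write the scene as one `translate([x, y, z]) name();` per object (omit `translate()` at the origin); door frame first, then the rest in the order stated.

door_frame();
translate([1018, 0, 0]) bookshelf();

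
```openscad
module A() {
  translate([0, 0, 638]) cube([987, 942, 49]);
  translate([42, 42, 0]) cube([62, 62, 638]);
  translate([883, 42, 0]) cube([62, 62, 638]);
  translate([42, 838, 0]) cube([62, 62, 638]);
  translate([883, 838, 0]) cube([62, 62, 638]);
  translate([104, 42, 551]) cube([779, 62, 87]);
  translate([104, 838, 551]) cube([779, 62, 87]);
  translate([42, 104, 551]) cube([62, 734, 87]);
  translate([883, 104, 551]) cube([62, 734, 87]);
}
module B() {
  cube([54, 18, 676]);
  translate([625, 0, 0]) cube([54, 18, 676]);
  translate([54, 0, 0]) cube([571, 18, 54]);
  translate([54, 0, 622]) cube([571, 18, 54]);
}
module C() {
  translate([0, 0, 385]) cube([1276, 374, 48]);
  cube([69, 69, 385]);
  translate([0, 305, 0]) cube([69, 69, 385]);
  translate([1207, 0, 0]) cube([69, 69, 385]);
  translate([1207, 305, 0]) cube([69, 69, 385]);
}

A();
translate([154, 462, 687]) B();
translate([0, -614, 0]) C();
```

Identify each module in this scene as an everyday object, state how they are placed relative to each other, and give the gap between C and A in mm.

A is a table. B is a picture frame. C is a bench. The picture frame is on top of the table, centred. The bench is on the floor beside the table on its −y side. The gap between the bench and the table is 240 mm.

The bench's nearest face is 240 mm from the table's −y face.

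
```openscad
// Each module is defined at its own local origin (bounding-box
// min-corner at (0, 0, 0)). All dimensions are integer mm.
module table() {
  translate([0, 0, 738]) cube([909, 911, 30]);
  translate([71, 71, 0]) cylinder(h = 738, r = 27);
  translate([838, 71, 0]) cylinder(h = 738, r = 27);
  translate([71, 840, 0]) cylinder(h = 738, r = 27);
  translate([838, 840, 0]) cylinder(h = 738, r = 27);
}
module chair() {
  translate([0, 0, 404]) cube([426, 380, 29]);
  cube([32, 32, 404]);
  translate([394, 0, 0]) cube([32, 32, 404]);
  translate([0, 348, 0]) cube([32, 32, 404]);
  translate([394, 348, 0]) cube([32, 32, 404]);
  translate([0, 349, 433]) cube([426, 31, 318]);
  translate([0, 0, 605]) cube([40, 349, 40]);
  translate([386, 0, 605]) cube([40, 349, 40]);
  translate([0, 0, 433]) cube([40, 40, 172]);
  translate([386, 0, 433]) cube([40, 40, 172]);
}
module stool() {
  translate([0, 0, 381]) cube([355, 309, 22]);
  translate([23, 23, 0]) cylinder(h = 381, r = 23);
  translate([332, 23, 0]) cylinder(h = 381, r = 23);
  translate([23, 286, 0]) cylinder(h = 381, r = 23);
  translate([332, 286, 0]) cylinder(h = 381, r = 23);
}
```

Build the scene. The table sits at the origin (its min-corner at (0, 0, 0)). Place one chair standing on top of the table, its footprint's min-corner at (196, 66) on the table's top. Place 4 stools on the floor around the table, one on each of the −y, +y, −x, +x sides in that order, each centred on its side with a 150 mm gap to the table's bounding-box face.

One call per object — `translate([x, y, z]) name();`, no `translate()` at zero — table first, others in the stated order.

table();
translate([196, 66, 768]) chair();
translate([277, -459, 0]) stool();
translate([277, 1061, 0]) stool();
translate([-505, 301, 0]) stool();
translate([1059, 301, 0]) stool();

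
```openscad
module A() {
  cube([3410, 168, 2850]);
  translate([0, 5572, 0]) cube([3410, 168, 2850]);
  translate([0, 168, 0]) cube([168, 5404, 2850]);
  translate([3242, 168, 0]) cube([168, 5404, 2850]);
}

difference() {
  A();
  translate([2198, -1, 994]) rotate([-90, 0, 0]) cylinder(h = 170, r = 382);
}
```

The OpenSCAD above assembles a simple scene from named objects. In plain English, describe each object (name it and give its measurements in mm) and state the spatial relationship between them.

A is the wall frame of a small rectangular building: four walls, each 2850 mm tall and 168 mm thick, enclosing a footprint 3410 mm (x) by 5740 mm (y) outside-to-outside, with no floor or roof. The front and back walls (the −y and +y sides) span the full width; the two side walls fit between them.

The house frame has a circular hole of radius 382 mm through its front wall, centred at (x = 2198, z = 994).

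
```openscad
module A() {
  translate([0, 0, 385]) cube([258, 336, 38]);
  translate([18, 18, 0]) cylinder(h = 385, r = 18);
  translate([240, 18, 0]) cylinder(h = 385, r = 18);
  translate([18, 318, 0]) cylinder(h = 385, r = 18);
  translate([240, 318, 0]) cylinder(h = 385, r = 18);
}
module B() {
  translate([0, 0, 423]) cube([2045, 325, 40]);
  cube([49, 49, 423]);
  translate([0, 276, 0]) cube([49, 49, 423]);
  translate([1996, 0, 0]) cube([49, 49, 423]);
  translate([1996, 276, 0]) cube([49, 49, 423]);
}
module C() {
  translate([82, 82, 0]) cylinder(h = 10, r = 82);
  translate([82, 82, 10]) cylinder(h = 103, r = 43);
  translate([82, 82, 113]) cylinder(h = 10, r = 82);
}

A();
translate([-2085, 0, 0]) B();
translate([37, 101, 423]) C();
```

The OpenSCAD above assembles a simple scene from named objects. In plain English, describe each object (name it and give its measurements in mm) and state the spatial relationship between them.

A is a four-legged stool. The seat is a 258×336×38 mm slab whose top surface is at z = 423 mm; four round legs, each 36 mm in diameter, run from the floor (z = 0) to the underside of the seat, each leg's axis is inset half a diameter from the nearest pair of seat edges (so the leg's bounding box is flush with the corner).

B is a long wooden bench with a 2045 mm (x) × 325 mm (y) seat, 40 mm thick, its top surface 463 mm above the floor. Four 49 mm square legs at the seat corners, flush with the edges, run from z = 0 to the seat underside.

C is a spool: two coaxial disc flanges of radius 82 mm and thickness 10 mm, joined by a core cylinder of radius 43 mm and height 103 mm. The lower flange rests on z = 0 and the three cylinders share a vertical axis.

The bench is on the floor beside the stool on its −x side. The spool is on top of the stool.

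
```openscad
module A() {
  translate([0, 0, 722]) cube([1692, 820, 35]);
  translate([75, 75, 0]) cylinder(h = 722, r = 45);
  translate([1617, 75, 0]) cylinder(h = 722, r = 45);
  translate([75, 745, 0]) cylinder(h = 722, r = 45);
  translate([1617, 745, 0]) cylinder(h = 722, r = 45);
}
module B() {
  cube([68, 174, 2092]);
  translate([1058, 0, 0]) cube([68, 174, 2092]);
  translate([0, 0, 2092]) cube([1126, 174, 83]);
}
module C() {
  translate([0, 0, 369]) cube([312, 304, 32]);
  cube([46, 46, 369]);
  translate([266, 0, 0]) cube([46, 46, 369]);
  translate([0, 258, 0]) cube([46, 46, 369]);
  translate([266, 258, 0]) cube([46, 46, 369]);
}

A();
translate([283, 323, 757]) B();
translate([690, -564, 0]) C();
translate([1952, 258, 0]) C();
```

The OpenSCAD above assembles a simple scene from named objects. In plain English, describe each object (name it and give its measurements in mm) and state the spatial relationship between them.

A is a table with a 1692×820 mm rectangular top, 35 mm thick, top surface at z = 757 mm, supported by four round legs of 90 mm diameter, each leg's bounding box inset 30 mm from the nearest pair of top edges, running from the floor.

B is a door frame. The clear opening is 990 mm wide and 2092 mm high. Two 68 mm wide jambs, 174 mm deep, stand either side of the opening from the floor to the top of the opening. A 83 mm thick head sits across the top of both jambs, spanning the full outside width of the frame.

C is a four-legged stool. The seat is a 312×304×32 mm slab whose top surface is at z = 401 mm; four square legs, each 46×46 mm in cross-section, run from the floor (z = 0) to the underside of the seat, each flush with a corner of the seat.

The door frame is on top of the table, centred. Two stools sit around the table at the −y, +x sides.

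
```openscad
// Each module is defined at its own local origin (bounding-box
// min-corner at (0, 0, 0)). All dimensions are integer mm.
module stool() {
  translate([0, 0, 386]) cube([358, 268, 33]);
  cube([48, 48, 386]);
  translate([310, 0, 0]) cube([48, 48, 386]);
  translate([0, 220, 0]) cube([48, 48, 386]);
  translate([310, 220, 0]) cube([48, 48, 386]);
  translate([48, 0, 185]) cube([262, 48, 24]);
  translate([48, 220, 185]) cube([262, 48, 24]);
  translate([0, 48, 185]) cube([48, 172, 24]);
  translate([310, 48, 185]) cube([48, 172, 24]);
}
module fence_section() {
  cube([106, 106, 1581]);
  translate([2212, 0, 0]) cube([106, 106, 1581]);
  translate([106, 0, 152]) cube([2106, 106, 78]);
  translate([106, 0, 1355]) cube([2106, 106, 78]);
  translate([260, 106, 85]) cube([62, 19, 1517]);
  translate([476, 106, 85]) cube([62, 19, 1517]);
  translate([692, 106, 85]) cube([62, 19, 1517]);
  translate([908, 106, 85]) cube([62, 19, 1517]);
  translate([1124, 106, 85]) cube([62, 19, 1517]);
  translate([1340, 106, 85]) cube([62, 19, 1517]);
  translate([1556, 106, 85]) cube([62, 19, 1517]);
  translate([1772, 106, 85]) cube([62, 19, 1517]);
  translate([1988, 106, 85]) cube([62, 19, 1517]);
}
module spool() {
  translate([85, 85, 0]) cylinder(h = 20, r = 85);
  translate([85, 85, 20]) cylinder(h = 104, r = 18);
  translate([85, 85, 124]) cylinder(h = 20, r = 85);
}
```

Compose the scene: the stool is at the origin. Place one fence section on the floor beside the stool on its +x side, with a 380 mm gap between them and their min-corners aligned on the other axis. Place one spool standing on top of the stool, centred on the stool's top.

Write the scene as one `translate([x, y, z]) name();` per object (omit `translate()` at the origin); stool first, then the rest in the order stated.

stool();
translate([738, 0, 0]) fence_section();
translate([94, 49, 419]) spool();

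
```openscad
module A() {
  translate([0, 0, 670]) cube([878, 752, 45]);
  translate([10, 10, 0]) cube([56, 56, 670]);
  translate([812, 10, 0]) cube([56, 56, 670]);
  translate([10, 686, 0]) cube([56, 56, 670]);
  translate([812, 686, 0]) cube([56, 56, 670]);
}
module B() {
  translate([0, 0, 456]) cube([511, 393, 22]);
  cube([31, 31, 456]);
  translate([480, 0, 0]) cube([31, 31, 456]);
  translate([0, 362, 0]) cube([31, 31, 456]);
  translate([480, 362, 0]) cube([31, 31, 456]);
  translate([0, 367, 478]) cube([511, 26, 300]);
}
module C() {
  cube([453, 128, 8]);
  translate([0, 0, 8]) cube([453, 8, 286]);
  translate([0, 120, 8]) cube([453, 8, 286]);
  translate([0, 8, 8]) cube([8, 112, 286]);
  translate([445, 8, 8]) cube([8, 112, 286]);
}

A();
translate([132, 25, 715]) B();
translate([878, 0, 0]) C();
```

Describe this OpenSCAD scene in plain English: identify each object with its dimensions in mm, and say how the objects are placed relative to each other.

A is a table: top 878 mm (x) × 752 mm (y), 45 mm thick, upper face at z = 715 mm, on four 56×56 mm square legs, each inset 10 mm from the nearest pair of top edges, running from z = 0 to the bottom of the top.

B is a chair. The seat is a 511×393×22 mm slab with its top at z = 478 mm, on four 31×31 mm corner legs (flush with the seat edges, standing on z = 0). A flat backrest 26 mm thick, 300 mm tall, spans the full seat width and rises from the seat top along its +y edge, rear face flush with the rear of the seat.

C is an open-topped rectangular box: outside dimensions 453×128×294 mm, with a uniform wall and base thickness of 8 mm. The base is a full 453×128 slab on the floor; four walls sit on top of the base. The front and back walls (the −y and +y sides) span the full width; the two side walls fit between them.

The chair is on top of the table. The open box is against the table's +x side, with their −y faces flush.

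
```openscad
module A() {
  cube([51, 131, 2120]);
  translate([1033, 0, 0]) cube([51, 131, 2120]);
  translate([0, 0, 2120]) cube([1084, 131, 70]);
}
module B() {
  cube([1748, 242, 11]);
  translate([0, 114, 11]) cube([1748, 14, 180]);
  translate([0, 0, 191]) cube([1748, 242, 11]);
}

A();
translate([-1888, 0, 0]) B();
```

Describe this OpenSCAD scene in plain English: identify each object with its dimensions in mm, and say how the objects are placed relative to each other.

A is a door frame. The clear opening is 982 mm wide and 2120 mm high. Two 51 mm wide jambs, 131 mm deep, stand either side of the opening from the floor to the top of the opening. A 70 mm thick head sits across the top of both jambs, spanning the full outside width of the frame.

B is an I-beam lying along x, 1748 mm long. Overall section height 202 mm. Two flanges 242 mm wide (y) and 11 mm thick, one on the floor and one at the top; a web 14 mm thick runs between them, centred on the flange width.

The I-beam is on the floor beside the door frame on its −x side.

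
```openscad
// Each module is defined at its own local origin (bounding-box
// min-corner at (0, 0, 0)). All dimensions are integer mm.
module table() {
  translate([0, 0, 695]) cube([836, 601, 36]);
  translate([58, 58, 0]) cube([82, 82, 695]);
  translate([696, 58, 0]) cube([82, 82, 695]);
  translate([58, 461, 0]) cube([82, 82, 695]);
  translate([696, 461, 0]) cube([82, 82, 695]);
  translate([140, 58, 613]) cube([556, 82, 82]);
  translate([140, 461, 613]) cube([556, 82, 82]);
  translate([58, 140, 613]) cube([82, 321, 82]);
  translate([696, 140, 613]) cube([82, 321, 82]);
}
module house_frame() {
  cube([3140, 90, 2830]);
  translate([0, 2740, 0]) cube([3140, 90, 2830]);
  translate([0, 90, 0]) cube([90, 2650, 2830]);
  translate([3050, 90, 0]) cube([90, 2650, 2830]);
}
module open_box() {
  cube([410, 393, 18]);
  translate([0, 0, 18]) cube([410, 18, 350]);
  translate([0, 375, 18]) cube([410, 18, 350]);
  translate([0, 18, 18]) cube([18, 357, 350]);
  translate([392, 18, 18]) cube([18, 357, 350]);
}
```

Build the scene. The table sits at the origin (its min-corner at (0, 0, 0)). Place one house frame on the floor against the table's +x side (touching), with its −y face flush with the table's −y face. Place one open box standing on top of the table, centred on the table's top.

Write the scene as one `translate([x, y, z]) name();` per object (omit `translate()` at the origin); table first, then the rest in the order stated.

table();
translate([836, 0, 0]) house_frame();
translate([213, 104, 731]) open_box();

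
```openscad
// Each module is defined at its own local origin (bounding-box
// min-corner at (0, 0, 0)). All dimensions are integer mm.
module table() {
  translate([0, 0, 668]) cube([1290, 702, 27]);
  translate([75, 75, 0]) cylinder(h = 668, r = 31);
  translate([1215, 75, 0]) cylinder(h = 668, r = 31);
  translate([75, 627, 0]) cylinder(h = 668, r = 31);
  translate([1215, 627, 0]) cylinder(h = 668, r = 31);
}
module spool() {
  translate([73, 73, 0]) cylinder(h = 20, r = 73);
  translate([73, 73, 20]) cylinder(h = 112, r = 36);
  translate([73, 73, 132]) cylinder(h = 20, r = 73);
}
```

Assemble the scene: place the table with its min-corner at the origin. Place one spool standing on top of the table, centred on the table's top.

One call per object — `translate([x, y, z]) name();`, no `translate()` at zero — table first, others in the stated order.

table();
translate([572, 278, 695]) spool();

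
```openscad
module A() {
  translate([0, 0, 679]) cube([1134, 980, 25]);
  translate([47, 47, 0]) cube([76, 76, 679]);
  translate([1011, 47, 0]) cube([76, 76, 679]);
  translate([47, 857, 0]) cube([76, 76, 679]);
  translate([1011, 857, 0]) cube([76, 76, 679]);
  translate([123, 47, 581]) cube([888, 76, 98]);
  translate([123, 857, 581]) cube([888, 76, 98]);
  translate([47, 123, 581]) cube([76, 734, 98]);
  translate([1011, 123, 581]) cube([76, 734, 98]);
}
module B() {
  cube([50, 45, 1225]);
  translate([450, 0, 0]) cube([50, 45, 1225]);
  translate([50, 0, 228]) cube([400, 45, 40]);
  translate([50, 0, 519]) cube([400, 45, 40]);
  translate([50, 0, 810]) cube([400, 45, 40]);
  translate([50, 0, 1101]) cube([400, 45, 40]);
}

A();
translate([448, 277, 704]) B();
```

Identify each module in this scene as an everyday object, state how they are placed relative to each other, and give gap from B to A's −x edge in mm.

The ladder's min-x is at 448; the table's min-x is 0; gap = 448 mm.

A is a table. B is a ladder. The ladder is on top of the table. The gap from the ladder to the table's −x edge is 448 mm.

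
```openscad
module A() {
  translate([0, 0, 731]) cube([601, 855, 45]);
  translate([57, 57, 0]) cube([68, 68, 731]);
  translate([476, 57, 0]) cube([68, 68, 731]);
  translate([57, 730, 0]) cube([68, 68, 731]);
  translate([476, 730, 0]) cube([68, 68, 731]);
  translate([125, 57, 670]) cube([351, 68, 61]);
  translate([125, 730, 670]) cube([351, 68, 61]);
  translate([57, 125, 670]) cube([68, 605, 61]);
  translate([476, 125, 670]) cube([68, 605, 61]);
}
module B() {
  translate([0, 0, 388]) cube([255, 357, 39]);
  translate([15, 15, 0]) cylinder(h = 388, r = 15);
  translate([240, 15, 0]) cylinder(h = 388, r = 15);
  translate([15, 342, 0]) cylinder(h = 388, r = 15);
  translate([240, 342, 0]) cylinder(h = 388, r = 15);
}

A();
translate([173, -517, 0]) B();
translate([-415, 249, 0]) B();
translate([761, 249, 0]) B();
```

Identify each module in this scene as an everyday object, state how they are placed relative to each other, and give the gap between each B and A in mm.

A is a table. B is a stool. Three stools sit around the table at the −y, −x, +x sides. The gap between each stool and the table is 160 mm.

Each stool's nearest face is 160 mm from the table's bounding box.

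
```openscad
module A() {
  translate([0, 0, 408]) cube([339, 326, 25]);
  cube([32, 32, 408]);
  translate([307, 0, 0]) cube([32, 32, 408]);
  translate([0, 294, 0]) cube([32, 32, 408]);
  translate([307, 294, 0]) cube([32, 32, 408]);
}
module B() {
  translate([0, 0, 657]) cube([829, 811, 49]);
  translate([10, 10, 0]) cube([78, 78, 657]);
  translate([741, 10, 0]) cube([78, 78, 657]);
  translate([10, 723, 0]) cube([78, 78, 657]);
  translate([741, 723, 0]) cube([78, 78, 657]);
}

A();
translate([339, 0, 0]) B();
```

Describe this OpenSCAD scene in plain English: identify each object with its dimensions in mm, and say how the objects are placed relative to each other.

A is a four-legged stool. The seat is 339×326 mm, 25 mm thick, top at z = 433 mm. It stands on four square legs, each 32×32 mm in cross-section, from z = 0 to the seat underside, each flush with a corner of the seat.

B is a table: top 829 mm (x) × 811 mm (y), 49 mm thick, upper face at z = 706 mm, on four 78×78 mm square legs, each inset 10 mm from the nearest pair of top edges, running from z = 0 to the bottom of the top.

The table is against the stool's +x side, with their −y faces flush.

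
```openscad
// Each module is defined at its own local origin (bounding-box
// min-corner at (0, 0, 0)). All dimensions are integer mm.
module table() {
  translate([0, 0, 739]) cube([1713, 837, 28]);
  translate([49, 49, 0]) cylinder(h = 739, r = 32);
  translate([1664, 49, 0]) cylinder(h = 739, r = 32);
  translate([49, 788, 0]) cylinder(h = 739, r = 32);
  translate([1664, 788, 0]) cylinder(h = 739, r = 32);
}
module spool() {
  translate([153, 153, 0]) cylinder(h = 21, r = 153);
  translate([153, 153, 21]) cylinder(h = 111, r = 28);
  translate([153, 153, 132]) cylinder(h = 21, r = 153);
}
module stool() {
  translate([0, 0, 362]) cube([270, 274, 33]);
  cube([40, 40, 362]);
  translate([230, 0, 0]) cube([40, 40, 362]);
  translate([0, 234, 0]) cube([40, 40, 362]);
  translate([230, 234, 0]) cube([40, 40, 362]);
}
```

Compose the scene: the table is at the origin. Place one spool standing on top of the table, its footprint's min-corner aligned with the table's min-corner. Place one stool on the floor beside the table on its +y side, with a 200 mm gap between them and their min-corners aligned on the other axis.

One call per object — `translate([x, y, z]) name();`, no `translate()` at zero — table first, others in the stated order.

table();
translate([0, 0, 767]) spool();
translate([0, 1037, 0]) stool();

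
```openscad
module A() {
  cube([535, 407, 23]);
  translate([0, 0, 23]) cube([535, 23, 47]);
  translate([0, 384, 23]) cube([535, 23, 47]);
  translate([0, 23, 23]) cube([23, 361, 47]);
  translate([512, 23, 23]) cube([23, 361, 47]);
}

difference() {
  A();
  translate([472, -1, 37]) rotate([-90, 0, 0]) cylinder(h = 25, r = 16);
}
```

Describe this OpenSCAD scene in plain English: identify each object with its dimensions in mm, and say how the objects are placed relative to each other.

A is an open storage box with external size 535×407×70 mm and wall thickness 23 mm (the base is also 23 mm thick). The base covers the whole footprint; the four walls stand on the base, with the y-facing walls full-width and the x-facing walls fitting between their inner faces.

The open box has a circular hole of radius 16 mm through its front wall, centred at (x = 472, z = 37).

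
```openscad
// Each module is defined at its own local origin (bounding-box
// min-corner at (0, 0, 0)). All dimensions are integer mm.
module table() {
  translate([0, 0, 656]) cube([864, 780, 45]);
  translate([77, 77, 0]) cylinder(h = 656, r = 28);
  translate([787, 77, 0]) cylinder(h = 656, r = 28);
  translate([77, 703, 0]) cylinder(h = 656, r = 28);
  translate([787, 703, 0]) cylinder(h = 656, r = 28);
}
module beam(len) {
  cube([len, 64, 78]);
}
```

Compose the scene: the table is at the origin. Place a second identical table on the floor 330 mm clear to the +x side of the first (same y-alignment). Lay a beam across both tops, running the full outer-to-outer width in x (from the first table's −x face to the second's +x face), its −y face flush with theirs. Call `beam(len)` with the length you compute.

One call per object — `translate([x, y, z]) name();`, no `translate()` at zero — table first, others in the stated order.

table();
translate([1194, 0, 0]) table();
translate([0, 0, 701]) beam(2058);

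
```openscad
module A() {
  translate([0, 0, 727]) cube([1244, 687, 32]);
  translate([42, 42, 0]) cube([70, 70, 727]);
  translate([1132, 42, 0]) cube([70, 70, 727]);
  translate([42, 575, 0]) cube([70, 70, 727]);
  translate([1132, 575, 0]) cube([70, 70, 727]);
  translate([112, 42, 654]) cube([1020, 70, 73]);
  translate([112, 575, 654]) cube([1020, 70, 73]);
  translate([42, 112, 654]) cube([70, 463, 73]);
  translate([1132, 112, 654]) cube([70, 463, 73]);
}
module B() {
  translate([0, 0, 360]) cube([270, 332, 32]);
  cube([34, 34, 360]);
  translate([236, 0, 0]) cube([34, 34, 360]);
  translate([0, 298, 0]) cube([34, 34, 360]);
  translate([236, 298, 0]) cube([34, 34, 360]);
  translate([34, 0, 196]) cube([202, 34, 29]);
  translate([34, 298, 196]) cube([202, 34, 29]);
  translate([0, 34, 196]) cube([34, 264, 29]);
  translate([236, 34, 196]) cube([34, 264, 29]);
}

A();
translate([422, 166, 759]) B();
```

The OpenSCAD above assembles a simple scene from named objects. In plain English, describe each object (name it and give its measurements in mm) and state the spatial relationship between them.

A is a table with a 1244×687 mm rectangular top, 32 mm thick, top surface at z = 759 mm, supported by four 70×70 mm square legs, each inset 42 mm from the nearest pair of top edges, running from the floor. Four apron rails, 70 mm thick and 73 mm tall, run between adjacent legs with their top edges flush with the underside of the top and their outer faces flush with the legs' outer faces.

B is a simple wooden stool: a rectangular seat 270 mm (x) by 332 mm (y), 32 mm thick, top face at z = 392 mm, on four square legs, each 34×34 mm in cross-section. The legs rest on z = 0, each flush with a corner of the seat. Four stretchers, 34 mm wide and 29 mm tall, connect adjacent legs with their undersides at z = 196 mm, each running between the inner faces of the legs it joins and aligned with the legs' outer faces on the other axis.

The stool is on top of the table.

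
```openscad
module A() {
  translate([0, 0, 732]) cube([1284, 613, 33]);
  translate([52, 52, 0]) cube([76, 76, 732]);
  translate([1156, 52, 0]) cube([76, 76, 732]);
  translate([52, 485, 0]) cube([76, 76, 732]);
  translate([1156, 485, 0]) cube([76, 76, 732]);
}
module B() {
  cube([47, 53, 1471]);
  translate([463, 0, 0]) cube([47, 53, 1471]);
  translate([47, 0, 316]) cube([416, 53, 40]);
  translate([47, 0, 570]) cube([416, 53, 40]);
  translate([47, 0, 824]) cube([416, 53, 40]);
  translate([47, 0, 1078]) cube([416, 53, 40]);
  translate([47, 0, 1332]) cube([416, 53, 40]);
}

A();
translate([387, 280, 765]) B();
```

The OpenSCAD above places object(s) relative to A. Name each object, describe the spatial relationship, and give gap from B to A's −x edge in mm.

A is a table. B is a ladder. The ladder is on top of the table, centred. The gap from the ladder to the table's −x edge is 387 mm.

The ladder's min-x is at 387; the table's min-x is 0; gap = 387 mm.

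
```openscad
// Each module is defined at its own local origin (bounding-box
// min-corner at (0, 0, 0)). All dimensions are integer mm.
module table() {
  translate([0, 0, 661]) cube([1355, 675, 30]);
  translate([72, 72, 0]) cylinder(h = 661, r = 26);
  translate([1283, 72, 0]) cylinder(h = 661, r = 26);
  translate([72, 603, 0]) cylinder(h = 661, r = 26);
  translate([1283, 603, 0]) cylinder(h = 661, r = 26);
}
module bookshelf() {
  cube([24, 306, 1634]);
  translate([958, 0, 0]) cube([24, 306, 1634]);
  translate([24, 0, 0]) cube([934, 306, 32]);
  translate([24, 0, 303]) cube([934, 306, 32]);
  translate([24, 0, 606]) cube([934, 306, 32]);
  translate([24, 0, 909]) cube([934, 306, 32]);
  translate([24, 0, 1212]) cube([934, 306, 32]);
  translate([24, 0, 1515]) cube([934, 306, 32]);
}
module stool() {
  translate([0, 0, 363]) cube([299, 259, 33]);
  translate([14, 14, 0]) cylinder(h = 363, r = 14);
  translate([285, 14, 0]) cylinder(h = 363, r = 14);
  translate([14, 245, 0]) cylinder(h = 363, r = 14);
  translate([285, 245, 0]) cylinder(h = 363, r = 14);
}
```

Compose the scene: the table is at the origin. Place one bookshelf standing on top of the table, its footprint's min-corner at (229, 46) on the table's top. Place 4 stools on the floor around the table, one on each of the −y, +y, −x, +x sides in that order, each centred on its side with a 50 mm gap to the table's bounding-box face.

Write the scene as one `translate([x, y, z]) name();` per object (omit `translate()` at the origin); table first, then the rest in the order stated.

table();
translate([229, 46, 691]) bookshelf();
translate([528, -309, 0]) stool();
translate([528, 725, 0]) stool();
translate([-349, 208, 0]) stool();
translate([1405, 208, 0]) stool();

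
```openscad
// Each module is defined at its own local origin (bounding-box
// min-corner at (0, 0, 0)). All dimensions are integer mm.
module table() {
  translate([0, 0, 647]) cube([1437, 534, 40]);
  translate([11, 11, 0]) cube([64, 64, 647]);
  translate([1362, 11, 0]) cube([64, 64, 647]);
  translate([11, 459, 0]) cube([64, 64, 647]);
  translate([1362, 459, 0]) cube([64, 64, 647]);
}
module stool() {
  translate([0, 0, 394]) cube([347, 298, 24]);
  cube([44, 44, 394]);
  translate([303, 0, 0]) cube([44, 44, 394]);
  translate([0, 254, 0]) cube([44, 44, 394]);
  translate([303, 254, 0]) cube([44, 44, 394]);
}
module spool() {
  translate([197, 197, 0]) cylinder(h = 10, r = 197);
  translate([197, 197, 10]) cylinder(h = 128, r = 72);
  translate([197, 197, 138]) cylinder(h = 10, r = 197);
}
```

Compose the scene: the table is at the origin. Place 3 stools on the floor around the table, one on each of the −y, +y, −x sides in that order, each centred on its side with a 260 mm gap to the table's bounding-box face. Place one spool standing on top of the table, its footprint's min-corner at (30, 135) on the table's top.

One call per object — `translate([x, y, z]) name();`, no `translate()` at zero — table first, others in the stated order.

table();
translate([545, -558, 0]) stool();
translate([545, 794, 0]) stool();
translate([-607, 118, 0]) stool();
translate([30, 135, 687]) spool();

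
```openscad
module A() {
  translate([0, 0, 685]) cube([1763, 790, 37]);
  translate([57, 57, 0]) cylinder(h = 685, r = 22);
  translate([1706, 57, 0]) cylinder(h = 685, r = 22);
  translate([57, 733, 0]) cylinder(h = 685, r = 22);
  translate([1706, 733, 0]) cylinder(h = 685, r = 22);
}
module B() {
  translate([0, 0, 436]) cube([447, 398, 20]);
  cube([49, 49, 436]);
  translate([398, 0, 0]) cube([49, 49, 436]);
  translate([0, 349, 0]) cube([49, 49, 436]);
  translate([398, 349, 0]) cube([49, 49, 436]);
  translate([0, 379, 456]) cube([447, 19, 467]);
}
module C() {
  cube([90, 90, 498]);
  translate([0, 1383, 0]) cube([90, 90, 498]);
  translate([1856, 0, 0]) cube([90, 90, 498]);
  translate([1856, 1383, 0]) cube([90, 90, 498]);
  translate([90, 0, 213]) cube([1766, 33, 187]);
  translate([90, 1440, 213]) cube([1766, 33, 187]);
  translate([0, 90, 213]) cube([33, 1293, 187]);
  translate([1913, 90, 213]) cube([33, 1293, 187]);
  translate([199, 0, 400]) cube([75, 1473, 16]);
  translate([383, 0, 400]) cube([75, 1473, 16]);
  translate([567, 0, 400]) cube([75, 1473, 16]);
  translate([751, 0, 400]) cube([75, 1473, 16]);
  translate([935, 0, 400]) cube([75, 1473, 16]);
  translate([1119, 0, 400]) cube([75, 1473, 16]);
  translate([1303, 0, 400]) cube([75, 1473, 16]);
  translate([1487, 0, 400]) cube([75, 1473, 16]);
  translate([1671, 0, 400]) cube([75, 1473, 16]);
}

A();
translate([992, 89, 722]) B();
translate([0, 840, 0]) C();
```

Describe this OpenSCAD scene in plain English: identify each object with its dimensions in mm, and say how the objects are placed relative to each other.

A is a rectangular dining table. The top is 1763×790×37 mm with its upper surface at z = 722 mm. It stands on four round legs of 44 mm diameter, each leg's bounding box inset 35 mm from the nearest pair of top edges, running from the floor to the underside of the top.

B is a chair. The seat is a 447×398×20 mm slab with its top at z = 456 mm, on four 49×49 mm corner legs (flush with the seat edges, standing on z = 0). A flat backrest 19 mm thick, 467 mm tall, spans the full seat width and rises from the seat top along its +y edge, rear face flush with the rear of the seat.

C is a bed frame 1946 mm long (x) by 1473 mm wide (y). Four 90×90 mm corner posts, 498 mm tall, at the corners of the footprint. Four rails of 33 mm thickness and 187 mm height run between adjacent posts with their undersides at z = 213 mm, their outer faces flush with the outside of the frame (the two x-running rails run between the posts' inner faces; the two y-running rails run between the posts' inner faces). 9 slats, each 75 mm wide (x) and 16 mm thick, lie across the top of the two x-running rails, running the full 1473 mm width of the frame in y; the slats are evenly spaced along x between the inner faces of the end posts with equal gaps (rounded down to the nearest mm) at the −x end and between each pair — any rounding remainder accumulates at the +x end.

The chair is on top of the table. The bed frame is on the floor beside the table on its +y side.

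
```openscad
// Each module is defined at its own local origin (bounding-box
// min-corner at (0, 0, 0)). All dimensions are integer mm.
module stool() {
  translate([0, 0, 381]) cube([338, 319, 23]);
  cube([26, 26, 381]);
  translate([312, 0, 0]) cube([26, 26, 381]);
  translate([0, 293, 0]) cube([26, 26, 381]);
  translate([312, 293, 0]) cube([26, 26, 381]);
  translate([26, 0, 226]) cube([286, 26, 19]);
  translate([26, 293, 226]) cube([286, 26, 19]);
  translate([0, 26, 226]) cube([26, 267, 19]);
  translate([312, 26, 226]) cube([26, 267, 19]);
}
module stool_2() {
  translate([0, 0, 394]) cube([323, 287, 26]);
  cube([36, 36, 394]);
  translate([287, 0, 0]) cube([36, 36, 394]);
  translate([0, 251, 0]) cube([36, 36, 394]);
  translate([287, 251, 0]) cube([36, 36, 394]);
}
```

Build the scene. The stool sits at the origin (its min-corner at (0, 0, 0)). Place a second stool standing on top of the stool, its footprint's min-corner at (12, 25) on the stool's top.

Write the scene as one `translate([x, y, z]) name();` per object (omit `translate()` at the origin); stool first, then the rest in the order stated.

stool();
translate([12, 25, 404]) stool_2();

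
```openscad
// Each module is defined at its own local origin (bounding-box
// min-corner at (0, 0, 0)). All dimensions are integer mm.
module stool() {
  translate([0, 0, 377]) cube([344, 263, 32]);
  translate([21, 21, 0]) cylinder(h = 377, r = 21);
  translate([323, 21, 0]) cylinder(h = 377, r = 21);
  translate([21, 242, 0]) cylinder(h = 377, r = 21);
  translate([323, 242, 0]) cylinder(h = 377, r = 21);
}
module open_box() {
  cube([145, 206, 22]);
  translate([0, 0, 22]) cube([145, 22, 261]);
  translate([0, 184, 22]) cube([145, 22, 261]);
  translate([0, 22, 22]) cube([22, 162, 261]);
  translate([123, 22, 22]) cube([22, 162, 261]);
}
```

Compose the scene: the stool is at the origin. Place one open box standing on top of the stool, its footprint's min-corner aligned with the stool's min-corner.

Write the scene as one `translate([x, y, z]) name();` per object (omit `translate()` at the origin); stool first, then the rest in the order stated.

stool();
translate([0, 0, 409]) open_box();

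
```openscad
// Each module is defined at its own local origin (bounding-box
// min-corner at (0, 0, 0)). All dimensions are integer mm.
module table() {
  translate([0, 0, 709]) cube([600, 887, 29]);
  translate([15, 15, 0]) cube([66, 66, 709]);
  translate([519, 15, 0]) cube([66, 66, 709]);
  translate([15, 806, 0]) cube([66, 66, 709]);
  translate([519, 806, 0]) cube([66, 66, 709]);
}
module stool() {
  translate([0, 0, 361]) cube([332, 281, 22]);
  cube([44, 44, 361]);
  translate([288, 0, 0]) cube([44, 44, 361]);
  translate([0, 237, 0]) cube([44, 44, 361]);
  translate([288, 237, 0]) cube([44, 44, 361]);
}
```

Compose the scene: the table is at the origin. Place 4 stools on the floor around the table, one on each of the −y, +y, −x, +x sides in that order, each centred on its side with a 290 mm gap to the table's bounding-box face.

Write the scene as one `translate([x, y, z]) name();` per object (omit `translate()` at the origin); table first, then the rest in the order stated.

table();
translate([134, -571, 0]) stool();
translate([134, 1177, 0]) stool();
translate([-622, 303, 0]) stool();
translate([890, 303, 0]) stool();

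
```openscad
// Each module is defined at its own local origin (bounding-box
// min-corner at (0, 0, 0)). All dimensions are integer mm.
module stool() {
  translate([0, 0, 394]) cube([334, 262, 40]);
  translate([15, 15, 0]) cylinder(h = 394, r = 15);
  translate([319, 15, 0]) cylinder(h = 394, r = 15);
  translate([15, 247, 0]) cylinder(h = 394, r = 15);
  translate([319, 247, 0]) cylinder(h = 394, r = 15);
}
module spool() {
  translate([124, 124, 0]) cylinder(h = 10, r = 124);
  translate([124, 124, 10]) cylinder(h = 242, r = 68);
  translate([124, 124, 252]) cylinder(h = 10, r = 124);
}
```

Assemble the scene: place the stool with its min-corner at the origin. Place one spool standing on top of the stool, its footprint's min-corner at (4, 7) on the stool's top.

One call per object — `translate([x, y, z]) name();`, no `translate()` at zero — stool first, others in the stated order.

stool();
translate([4, 7, 434]) spool();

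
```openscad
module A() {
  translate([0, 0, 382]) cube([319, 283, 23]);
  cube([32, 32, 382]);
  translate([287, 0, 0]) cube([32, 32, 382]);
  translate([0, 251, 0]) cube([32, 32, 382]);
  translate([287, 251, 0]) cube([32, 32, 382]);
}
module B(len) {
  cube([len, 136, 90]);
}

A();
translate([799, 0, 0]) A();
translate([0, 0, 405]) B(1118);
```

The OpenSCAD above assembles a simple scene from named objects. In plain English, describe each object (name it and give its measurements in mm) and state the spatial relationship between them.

A is a simple wooden stool: a rectangular seat 319 mm (x) by 283 mm (y), 23 mm thick, top face at z = 405 mm, on four square legs, each 32×32 mm in cross-section. The legs rest on z = 0, each flush with a corner of the seat.

B is a rectangular beam 1118 mm long (x), 136 mm deep (y), 90 mm thick (z).

The beam spans the tops of two stools placed 480 mm apart, resting at z = 405 mm.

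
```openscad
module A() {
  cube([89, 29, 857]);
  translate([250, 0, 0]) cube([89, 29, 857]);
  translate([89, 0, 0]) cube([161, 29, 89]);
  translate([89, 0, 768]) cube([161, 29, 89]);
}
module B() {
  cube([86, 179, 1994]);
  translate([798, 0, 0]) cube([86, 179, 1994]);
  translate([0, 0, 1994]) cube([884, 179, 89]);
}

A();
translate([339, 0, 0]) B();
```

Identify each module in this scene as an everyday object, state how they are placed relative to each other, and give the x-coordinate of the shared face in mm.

The picture frame's +x face and the door frame's −x face are both at x = 339 mm.

A is a picture frame. B is a door frame. The door frame is against the picture frame's +x side, with their −y faces flush. The x-coordinate of the shared face is 339 mm.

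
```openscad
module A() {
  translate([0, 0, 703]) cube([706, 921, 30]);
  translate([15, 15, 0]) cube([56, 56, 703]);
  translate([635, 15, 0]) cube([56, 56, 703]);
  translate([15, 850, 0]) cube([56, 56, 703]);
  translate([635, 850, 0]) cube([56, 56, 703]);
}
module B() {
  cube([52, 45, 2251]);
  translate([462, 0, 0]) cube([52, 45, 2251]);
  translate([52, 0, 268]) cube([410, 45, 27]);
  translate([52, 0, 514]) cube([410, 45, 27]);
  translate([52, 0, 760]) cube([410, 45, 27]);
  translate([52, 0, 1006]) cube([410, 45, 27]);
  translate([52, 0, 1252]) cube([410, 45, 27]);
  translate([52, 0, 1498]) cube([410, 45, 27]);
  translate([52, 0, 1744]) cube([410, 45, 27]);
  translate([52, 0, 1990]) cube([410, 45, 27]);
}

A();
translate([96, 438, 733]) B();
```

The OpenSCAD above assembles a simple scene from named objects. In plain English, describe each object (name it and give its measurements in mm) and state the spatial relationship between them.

A is a table with a 706×921 mm rectangular top, 30 mm thick, top surface at z = 733 mm, supported by four 56×56 mm square legs, each inset 15 mm from the nearest pair of top edges, running from the floor.

B is a wooden ladder with two side rails of 52×45 mm section and 2251 mm height, set 514 mm apart overall. Between them run 8 rectangular rungs (45 mm deep, 27 mm thick), front faces flush with the rails' −y face. The bottom of the first rung is 268 mm above the floor and each subsequent rung is 246 mm higher than the one below.

The ladder is on top of the table, centred.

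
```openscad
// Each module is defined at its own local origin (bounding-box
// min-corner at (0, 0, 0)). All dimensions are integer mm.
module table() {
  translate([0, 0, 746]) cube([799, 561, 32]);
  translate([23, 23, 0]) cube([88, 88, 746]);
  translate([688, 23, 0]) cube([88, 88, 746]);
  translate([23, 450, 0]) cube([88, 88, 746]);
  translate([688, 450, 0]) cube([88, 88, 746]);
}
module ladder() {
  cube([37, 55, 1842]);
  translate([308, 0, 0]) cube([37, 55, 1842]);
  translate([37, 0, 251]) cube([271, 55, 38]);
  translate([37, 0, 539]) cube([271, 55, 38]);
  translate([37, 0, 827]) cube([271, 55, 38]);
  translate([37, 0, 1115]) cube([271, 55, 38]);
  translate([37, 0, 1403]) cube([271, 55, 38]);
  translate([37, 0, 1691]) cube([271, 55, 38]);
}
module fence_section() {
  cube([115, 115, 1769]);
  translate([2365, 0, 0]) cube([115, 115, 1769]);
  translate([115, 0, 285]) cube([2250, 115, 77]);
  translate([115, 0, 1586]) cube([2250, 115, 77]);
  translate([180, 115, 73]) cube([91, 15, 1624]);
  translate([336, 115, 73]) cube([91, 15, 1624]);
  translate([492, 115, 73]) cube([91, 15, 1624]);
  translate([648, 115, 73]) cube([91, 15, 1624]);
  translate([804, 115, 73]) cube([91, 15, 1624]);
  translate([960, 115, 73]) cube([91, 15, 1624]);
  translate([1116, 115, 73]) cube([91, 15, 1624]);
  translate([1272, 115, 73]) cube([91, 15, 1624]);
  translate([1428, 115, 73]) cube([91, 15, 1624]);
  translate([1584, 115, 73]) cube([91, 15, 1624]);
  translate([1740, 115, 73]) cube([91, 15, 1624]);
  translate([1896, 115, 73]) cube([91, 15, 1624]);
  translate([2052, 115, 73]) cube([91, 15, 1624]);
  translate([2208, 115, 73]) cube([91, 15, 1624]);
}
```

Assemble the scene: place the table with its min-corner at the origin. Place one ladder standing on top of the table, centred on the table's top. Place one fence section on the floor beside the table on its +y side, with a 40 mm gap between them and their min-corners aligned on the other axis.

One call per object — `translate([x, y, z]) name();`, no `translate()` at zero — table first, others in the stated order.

table();
translate([227, 253, 778]) ladder();
translate([0, 601, 0]) fence_section();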